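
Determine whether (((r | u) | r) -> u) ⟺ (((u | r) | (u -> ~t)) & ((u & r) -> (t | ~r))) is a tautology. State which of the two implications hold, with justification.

Neither direction holds.

[⇒] This fails. Under t = F, r = T, u = T, the left side is true but the right side is false.

[⇐] This fails. Under t = F, r = T, u = F, the left side is false but the right side is true.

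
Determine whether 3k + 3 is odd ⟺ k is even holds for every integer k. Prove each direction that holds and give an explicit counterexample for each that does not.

(⇐) Suppose k is even; write k = 2j. Then 3k + 3 = 3·(2j) + 3 = 2·3j + 3, which is odd.

(⇒) Suppose 3k + 3 is odd. Since 3 is odd, 3k and k have the same parity, so 3k + 3 ≡ k + 3 (mod 2). As 3 is odd, 3k + 3 is odd exactly when k is even. Thus k is even.

Both implications hold.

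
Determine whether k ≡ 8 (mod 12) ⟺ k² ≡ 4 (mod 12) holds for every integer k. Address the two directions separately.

Only the forward implication holds.

(⇒) Suppose k ≡ 8 (mod 12). Write k = 12j + 8. Then (12j + 8)² = 144j² + 192j + 64 = 12(12j² + 16j + 5) + 4, so k² ≡ 4 (mod 12).

(⇐) This fails: take k = 2. Then 2² = 4 ≡ 4 (mod 12), yet 2 ≡ 2 (mod 12), not 8.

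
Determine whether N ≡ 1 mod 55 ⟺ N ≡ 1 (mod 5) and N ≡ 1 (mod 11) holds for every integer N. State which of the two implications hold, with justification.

Both directions hold.

Forward direction. Suppose N ≡ 1 (mod 55); write N = 55j + 1. Since 5 ∣ 55, reducing mod 5 gives N ≡ 1 (mod 5); since 11 ∣ 55, reducing mod 11 gives N ≡ 1 (mod 11).

Converse. If N ≡ 1 (mod 5) and N ≡ 1 (mod 11), then by the Chinese remainder theorem N ≡ 1 (mod 55). This is exactly N ≡ 1 (mod 55).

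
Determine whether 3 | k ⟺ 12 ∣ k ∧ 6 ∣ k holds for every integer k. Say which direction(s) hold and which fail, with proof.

(⇒) fails; (⇐) holds.

(→) This fails: take k = 3. Certainly 3 ∣ 3, but 12 ∤ 3.

(←) Suppose 12 ∣ k and 6 ∣ k. Any common multiple of 12 and 6 is a multiple of their lcm; here lcm(12, 6) = 12·6/gcd(12, 6) = 72/6 = 12, so 12 ∣ k. Since 3 ∣ 12, it follows that 3 ∣ k.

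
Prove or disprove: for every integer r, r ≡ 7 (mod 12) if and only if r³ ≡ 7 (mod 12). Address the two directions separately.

The biconditional holds.

(⇐) Suppose r³ ≡ 7 (mod 12). The only residue r in {0, …, 11} with r³ ≡ 7 (mod 12) is r = 7, so r ≡ 7 (mod 12).

(⇒) Suppose r ≡ 7 (mod 12). Write r = 12j + 7. Then (12j + 7)³ = 1728j³ + 3024j² + 1764j + 343 = 12(144j³ + 252j² + 147j + 28) + 7, so r³ ≡ 7 (mod 12).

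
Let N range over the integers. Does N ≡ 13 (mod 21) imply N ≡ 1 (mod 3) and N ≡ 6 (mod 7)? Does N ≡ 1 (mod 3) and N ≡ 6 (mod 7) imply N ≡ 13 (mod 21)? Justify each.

[⇒] Suppose N ≡ 13 (mod 21); write N = 21j + 13. Since 3 ∣ 21, reducing mod 3 gives N ≡ 13 ≡ 1 (mod 3); since 7 ∣ 21, reducing mod 7 gives N ≡ 13 ≡ 6 (mod 7).

[⇐] Conversely, if N ≡ 1 (mod 3) and N ≡ 6 (mod 7), then by the Chinese remainder theorem N ≡ 13 (mod 21). This is exactly N ≡ 13 (mod 21).

Both directions hold.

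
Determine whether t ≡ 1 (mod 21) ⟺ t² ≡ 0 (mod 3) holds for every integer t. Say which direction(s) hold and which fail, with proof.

(⇒) This fails: take t = 1. Then 1 ≡ 1 (mod 21), but 1² = 1 ≡ 1 (mod 3), not 0.

(⇐) This fails: take t = 0. Then 0² = 0 ≡ 0 (mod 3), yet 0 ≡ 0 (mod 21), not 1.

(⇒) fails and (⇐) fails.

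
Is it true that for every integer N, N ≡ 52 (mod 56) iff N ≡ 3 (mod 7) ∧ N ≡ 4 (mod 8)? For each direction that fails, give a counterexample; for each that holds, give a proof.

(←) If N ≡ 3 (mod 7) and N ≡ 4 (mod 8), then by the Chinese remainder theorem N ≡ 52 (mod 56). This is exactly N ≡ 52 (mod 56).

(→) Suppose N ≡ 52 (mod 56); write N = 56j + 52. Since 7 ∣ 56, reducing mod 7 gives N ≡ 52 ≡ 3 (mod 7); since 8 ∣ 56, reducing mod 8 gives N ≡ 52 ≡ 4 (mod 8).

Both directions hold; the statement is true.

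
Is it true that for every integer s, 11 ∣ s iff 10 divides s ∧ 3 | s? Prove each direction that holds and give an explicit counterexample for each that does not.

Neither implication holds.

(→) This fails: take s = 11. Certainly 11 ∣ 11, but 10 ∤ 11.

(←) This fails: take s = 30. Both 10 ∣ 30 and 3 ∣ 30, yet 30 is not a multiple of 11 (since 30 = 2·11 + 8), so 11 ∤ 30.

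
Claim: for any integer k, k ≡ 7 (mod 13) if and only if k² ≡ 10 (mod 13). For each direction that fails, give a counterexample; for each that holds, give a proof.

(⇒) Suppose k ≡ 7 (mod 13). Write k = 13j + 7. Then (13j + 7)² = 169j² + 182j + 49 = 13(13j² + 14j + 3) + 10, so k² ≡ 10 (mod 13).

(⇐) This fails: take k = 6. Then 6² = 36 ≡ 10 (mod 13), yet 6 ≡ 6 (mod 13), not 7.

Only the forward implication holds.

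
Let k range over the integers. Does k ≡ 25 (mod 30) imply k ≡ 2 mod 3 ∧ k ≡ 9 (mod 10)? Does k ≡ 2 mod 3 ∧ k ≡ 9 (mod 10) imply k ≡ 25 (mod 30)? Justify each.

(⇒) This fails: k = 25 gives 25 ≡ 25 (mod 30) but 25 ≡ 1 (mod 3), so the conjunction on the right does not hold.

(⇐) This fails: k = 29 satisfies both congruences on the right (29 ≡ 2 mod 3 and 29 ≡ 9 mod 10) yet 29 ≡ 29 (mod 30), not 25.

Neither direction holds.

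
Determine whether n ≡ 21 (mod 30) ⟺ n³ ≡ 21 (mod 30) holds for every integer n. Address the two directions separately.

Equivalent; both directions hold.

[⇒] Suppose n ≡ 21 (mod 30). Write n = 30j + 21. Then (30j + 21)³ = 27000j³ + 56700j² + 39690j + 9261 = 30(900j³ + 1890j² + 1323j + 308) + 21, so n³ ≡ 21 (mod 30).

[⇐] Conversely, suppose n³ ≡ 21 (mod 30). The only residue r in {0, …, 29} with r³ ≡ 21 (mod 30) is r = 21, so n ≡ 21 (mod 30).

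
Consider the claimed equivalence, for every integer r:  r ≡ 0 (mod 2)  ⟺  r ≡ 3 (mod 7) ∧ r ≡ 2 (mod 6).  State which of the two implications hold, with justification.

(⟹) This fails: r = 0 gives 0 ≡ 0 (mod 2) but 0 ≡ 0 (mod 7), so the conjunction on the right does not hold.

(⟸) Conversely, if r ≡ 3 (mod 7) and r ≡ 2 (mod 6), then by the Chinese remainder theorem r ≡ 38 (mod 42). Since 38 ≡ 0 (mod 2) and 2 ∣ 42, we get r ≡ 0 (mod 2).

(⇒) fails; (⇐) holds.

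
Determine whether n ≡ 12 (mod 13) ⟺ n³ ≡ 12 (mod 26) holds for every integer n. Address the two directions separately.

(⇒) fails and (⇐) fails.

(⟹) This fails: take n = 25. Then 25 ≡ 12 (mod 13), but 25³ = 15625 ≡ 25 (mod 26), not 12.

(⟸) This fails: take n = 4. Then 4³ = 64 ≡ 12 (mod 26), yet 4 ≡ 4 (mod 13), not 12.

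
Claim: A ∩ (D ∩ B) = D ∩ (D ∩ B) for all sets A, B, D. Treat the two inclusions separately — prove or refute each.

(⊆) Let x ∈ A ∩ (D ∩ B). Then x ∈ A ∩ B ∩ D, from which x ∈ D ∩ (D ∩ B).

(⊇) This inclusion fails. Take A = ∅, B = {1}, D = {1}; then 1 ∈ D ∩ (D ∩ B) but 1 ∉ A ∩ (D ∩ B).

Only the forward inclusion holds.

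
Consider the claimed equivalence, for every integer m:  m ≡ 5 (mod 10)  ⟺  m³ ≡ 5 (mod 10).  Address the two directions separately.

Both directions hold; the statement is true.

(⇒) Suppose m ≡ 5 (mod 10). Write m = 10j + 5. Then (10j + 5)³ = 1000j³ + 1500j² + 750j + 125 = 10(100j³ + 150j² + 75j + 12) + 5, so m³ ≡ 5 (mod 10).

(⇐) Conversely, suppose m³ ≡ 5 (mod 10). The only residue r in {0, …, 9} with r³ ≡ 5 (mod 10) is r = 5, so m ≡ 5 (mod 10).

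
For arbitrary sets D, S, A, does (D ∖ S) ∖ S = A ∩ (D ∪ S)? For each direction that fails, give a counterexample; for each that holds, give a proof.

(⊆) fails and (⊇) fails.

Forward inclusion. This inclusion fails. Take D = {1}, S = ∅, A = ∅; then 1 ∈ (D ∖ S) ∖ S but 1 ∉ A ∩ (D ∪ S).

Reverse inclusion. This inclusion fails. Take D = ∅, S = {1}, A = {1}; then 1 ∈ A ∩ (D ∪ S) but 1 ∉ (D ∖ S) ∖ S.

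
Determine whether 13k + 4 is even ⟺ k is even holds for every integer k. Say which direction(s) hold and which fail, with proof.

Forward direction. Suppose 13k + 4 is even. Since 13 is odd, 13k and k have the same parity, so 13k + 4 ≡ k + 4 (mod 2). As 4 is even, 13k + 4 is even exactly when k is even. Thus k is even.

Converse. Suppose k is even; write k = 2j. Then 13k + 4 = 13·(2j) + 4 = 2·13j + 4, which is even.

The biconditional holds.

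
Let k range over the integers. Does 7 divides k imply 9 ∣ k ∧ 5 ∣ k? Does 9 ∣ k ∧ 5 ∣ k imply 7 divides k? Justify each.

Neither direction holds.

[⇒] This fails: take k = 7. Certainly 7 ∣ 7, but 9 ∤ 7.

[⇐] This fails: take k = 45. Both 9 ∣ 45 and 5 ∣ 45, yet 45 is not a multiple of 7 (since 45 = 6·7 + 3), so 7 ∤ 45.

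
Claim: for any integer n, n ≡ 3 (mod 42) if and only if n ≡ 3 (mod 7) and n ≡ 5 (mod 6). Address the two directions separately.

[⇒] This fails: n = 3 gives 3 ≡ 3 (mod 42) but 3 ≡ 3 (mod 6), so the conjunction on the right does not hold.

[⇐] This fails: n = 17 satisfies both congruences on the right (17 ≡ 3 mod 7 and 17 ≡ 5 mod 6) yet 17 ≡ 17 (mod 42), not 3.

Both directions fail.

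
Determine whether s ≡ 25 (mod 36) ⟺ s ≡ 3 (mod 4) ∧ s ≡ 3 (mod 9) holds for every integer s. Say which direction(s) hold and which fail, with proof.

Both directions fail.

Forward direction. This fails: s = 25 gives 25 ≡ 25 (mod 36) but 25 ≡ 1 (mod 4), so the conjunction on the right does not hold.

Converse. This fails: s = 3 satisfies both congruences on the right (3 ≡ 3 mod 4 and 3 ≡ 3 mod 9) yet 3 ≡ 3 (mod 36), not 25.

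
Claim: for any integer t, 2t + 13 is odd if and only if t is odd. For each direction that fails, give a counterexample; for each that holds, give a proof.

Only the converse holds.

(⇐) Suppose t is odd. Since 2 is even, 2t is even for every t, so 2t + 13 has the same parity as 13, which is odd. Hence 2t + 13 is odd.

(⇒) This fails: take t = 6. Then 2t + 13 = 25, which is odd, yet t = 6 is even, not odd.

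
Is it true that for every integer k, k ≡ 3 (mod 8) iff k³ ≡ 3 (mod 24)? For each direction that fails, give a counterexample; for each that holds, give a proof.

(←) The residues r modulo 24 with r³ ≡ 3 (mod 24) are exactly {3}, and each is ≡ 3 (mod 8).

(→) This fails: take k = 11. Then 11 ≡ 3 (mod 8), but 11³ = 1331 ≡ 11 (mod 24), not 3.

Only the reverse direction holds.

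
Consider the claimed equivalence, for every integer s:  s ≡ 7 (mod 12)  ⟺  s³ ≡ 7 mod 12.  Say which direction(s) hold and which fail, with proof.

Both directions hold.

Forward direction. Suppose s ≡ 7 (mod 12). Write s = 12j + 7. Then (12j + 7)³ = 1728j³ + 3024j² + 1764j + 343 = 12(144j³ + 252j² + 147j + 28) + 7, so s³ ≡ 7 (mod 12).

Converse. Suppose s³ ≡ 7 (mod 12). The only residue r in {0, …, 11} with r³ ≡ 7 (mod 12) is r = 7, so s ≡ 7 (mod 12).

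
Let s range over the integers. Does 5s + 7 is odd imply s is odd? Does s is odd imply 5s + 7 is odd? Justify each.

Both directions fail.

Forward direction. This fails: s = 0 gives 5s + 7 = 7, which is odd, but 0 is even, not odd.

Converse. This also fails: s = 5 is odd, but 5s + 7 = 32 is even, not odd.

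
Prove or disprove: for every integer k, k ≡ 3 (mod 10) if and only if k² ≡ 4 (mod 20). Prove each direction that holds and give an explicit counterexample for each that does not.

Neither implication holds.

(⇒) This fails: take k = 3. Then 3 ≡ 3 (mod 10), but 3² = 9 ≡ 9 (mod 20), not 4.

(⇐) This fails: take k = 2. Then 2² = 4 ≡ 4 (mod 20), yet 2 ≡ 2 (mod 10), not 3.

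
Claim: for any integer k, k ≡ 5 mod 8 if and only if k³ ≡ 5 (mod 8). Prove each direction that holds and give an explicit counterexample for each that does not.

[⇒] Suppose k ≡ 5 mod 8. Write k = 8j + 5. Then (8j + 5)³ = 512j³ + 960j² + 600j + 125 = 8(64j³ + 120j² + 75j + 15) + 5, so k³ ≡ 5 (mod 8).

[⇐] Conversely, suppose k³ ≡ 5 (mod 8). The only residue r in {0, …, 7} with r³ ≡ 5 (mod 8) is r = 5, so k ≡ 5 (mod 8).

Both directions hold; the statement is true.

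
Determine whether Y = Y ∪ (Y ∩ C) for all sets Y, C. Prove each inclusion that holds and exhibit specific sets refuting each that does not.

The two sets are equal.

(⟸) Let x ∈ Y ∪ (Y ∩ C). Then either x ∈ Y and x ∉ C; or x ∈ Y ∩ C. In each case x ∈ Y, so Y ∪ (Y ∩ C) ⊆ Y.

(⟹) Let x ∈ Y. Then either x ∈ Y and x ∉ C; or x ∈ Y ∩ C. In each case x ∈ Y ∪ (Y ∩ C), so Y ⊆ Y ∪ (Y ∩ C).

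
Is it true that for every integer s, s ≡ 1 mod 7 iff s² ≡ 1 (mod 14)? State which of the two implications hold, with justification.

(⇒) This fails: take s = 8. Then 8 ≡ 1 (mod 7), but 8² = 64 ≡ 8 (mod 14), not 1.

(⇐) This fails: take s = 13. Then 13² = 169 ≡ 1 (mod 14), yet 13 ≡ 6 (mod 7), not 1.

Both directions fail.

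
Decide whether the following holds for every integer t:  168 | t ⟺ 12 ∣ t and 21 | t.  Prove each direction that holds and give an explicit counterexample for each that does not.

Only the forward implication holds.

[⇒] If 168 ∣ t, write t = 168q. Since 168 = 14·12, t = 12·(14q), so 12 ∣ t; and since 168 = 8·21, t = 21·(8q), so 21 ∣ t.

[⇐] This fails: take t = 84. Both 12 ∣ 84 and 21 ∣ 84, yet 84 is not a multiple of 168 (since 84 = 0·168 + 84), so 168 ∤ 84.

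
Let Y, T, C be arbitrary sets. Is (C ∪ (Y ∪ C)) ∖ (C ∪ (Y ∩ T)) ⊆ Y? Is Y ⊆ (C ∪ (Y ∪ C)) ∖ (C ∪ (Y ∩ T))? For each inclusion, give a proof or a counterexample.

(⊆) holds; (⊇) fails.

(⟹) Let x ∈ (C ∪ (Y ∪ C)) ∖ (C ∪ (Y ∩ T)). Then x ∈ Y and x ∉ T, C, from which x ∈ Y.

(⟸) This inclusion fails. Take Y = {1}, T = {1}, C = ∅; then 1 ∈ Y but 1 ∉ (C ∪ (Y ∪ C)) ∖ (C ∪ (Y ∩ T)).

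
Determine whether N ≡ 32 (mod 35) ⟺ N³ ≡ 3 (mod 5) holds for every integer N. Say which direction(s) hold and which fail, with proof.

Only the forward direction holds.

[⇒] Suppose N ≡ 32 (mod 35). Then N³ ≡ 32³ = 32768 (mod 35), and since 5 ∣ 35, also N³ ≡ 3 (mod 5).

[⇐] This fails: take N = 2. Then 2³ = 8 ≡ 3 (mod 5), yet 2 ≡ 2 (mod 35), not 32.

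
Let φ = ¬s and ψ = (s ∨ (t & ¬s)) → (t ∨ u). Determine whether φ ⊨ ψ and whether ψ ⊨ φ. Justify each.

Forward direction. Assume the antecedent. If s is true, the antecedent cannot hold. If s is false, (s ∨ (t & ¬s)) → (t ∨ u) reduces to true regardless of the other variables. Either way (s ∨ (t & ¬s)) → (t ∨ u) holds.

Converse. This fails. Under s = T, t = T, u = F, the left side is false but the right side is true.

Only the forward implication holds.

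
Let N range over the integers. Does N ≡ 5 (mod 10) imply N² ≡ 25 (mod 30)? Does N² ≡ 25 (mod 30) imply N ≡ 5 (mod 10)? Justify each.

Not equivalent: only (⇐) holds.

(→) This fails: take N = 15. Then 15 ≡ 5 (mod 10), but 15² = 225 ≡ 15 (mod 30), not 25.

(←) Conversely, the residues r modulo 30 with r² ≡ 25 (mod 30) are exactly {5, 25}, and each is ≡ 5 (mod 10).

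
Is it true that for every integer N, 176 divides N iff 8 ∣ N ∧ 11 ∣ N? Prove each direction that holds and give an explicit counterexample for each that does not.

(⇒) holds; (⇐) fails.

(⇐) This fails: take N = 88. Both 8 ∣ 88 and 11 ∣ 88, yet 88 is not a multiple of 176 (since 88 = 0·176 + 88), so 176 ∤ 88.

(⇒) If 176 ∣ N, write N = 176q. Since 176 = 22·8, N = 8·(22q), so 8 ∣ N; and since 176 = 16·11, N = 11·(16q), so 11 ∣ N.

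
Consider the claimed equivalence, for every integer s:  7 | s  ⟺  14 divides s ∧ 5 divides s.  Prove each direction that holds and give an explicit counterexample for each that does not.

The forward direction fails; the converse holds.

[⇒] This fails: take s = 7. Certainly 7 ∣ 7, but 14 ∤ 7.

[⇐] Suppose 14 ∣ s and 5 ∣ s. Any common multiple of 14 and 5 is a multiple of their lcm; here gcd(14, 5) = 1, so lcm(14, 5) = 14·5 = 70, so 70 ∣ s. Since 7 ∣ 70, it follows that 7 ∣ s.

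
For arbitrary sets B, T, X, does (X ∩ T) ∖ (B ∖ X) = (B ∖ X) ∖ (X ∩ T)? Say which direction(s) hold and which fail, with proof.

Both inclusions fail.

(⟹) This inclusion fails. Take B = ∅, T = {1}, X = {1}; then 1 ∈ (X ∩ T) ∖ (B ∖ X) but 1 ∉ (B ∖ X) ∖ (X ∩ T).

(⟸) This inclusion fails. Take B = {1}, T = ∅, X = ∅; then 1 ∈ (B ∖ X) ∖ (X ∩ T) but 1 ∉ (X ∩ T) ∖ (B ∖ X).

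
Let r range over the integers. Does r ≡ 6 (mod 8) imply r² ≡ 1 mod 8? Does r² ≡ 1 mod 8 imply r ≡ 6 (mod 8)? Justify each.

(⇒) fails and (⇐) fails.

(⟹) This fails: take r = 6. Then 6 ≡ 6 (mod 8), but 6² = 36 ≡ 4 (mod 8), not 1.

(⟸) This fails: take r = 1. Then 1² = 1 ≡ 1 (mod 8), yet 1 ≡ 1 (mod 8), not 6.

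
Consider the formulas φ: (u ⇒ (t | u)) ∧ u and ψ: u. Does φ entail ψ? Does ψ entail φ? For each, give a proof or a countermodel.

The biconditional holds.

(⟹) Assume the antecedent. If t is true, the antecedent forces (t = T, u = T), and u holds there. If t is false, the antecedent forces (t = F, u = T), and u holds there. Either way u holds.

(⟸) Assume the antecedent. If t is true, the antecedent forces (t = T, u = T), and (u ⇒ (t | u)) ∧ u holds there. If t is false, the antecedent forces (t = F, u = T), and (u ⇒ (t | u)) ∧ u holds there. Either way (u ⇒ (t | u)) ∧ u holds.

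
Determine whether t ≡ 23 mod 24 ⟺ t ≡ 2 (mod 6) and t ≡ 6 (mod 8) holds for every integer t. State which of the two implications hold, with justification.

Both directions fail.

(⇒) This fails: t = 23 gives 23 ≡ 23 (mod 24) but 23 ≡ 5 (mod 6), so the conjunction on the right does not hold.

(⇐) This fails: t = 14 satisfies both congruences on the right (14 ≡ 2 mod 6 and 14 ≡ 6 mod 8) yet 14 ≡ 14 (mod 24), not 23.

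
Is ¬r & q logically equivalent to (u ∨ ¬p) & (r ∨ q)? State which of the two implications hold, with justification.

(⇒) fails and (⇐) fails.

[⇒] This fails. Under r = F, u = F, p = T, q = T, the left side is true but the right side is false.

[⇐] This fails. Under r = T, u = F, p = F, q = F, the left side is false but the right side is true.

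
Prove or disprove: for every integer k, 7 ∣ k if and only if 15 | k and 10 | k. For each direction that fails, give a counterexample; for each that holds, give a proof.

Forward direction. This fails: take k = 7. Certainly 7 ∣ 7, but 15 ∤ 7.

Converse. This fails: take k = 30. Both 15 ∣ 30 and 10 ∣ 30, yet 30 is not a multiple of 7 (since 30 = 4·7 + 2), so 7 ∤ 30.

Neither direction holds.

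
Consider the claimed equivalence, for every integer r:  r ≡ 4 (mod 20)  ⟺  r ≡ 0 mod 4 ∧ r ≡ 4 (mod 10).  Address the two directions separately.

(⟹) Suppose r ≡ 4 (mod 20); write r = 20j + 4. Since 4 ∣ 20, reducing mod 4 gives r ≡ 4 ≡ 0 (mod 4); since 10 ∣ 20, reducing mod 10 gives r ≡ 4 (mod 10).

(⟸) Conversely, if r ≡ 0 (mod 4) and r ≡ 4 (mod 10), then by the Chinese remainder theorem r ≡ 4 (mod 20). This is exactly r ≡ 4 (mod 20).

Equivalent; both directions hold.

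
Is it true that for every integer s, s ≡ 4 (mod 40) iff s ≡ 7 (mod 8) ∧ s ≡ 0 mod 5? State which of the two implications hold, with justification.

(⇒) fails and (⇐) fails.

(⇒) This fails: s = 4 gives 4 ≡ 4 (mod 40) but 4 ≡ 4 (mod 8), so the conjunction on the right does not hold.

(⇐) This fails: s = 15 satisfies both congruences on the right (15 ≡ 7 mod 8 and 15 ≡ 0 mod 5) yet 15 ≡ 15 (mod 40), not 4.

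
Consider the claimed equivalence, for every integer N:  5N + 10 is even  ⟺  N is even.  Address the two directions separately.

Both directions hold; the statement is true.

Forward direction. Suppose 5N + 10 is even. Since 5 is odd, 5N and N have the same parity, so 5N + 10 ≡ N + 10 (mod 2). As 10 is even, 5N + 10 is even exactly when N is even. Thus N is even.

Converse. Suppose N is even; write N = 2j. Then 5N + 10 = 5·(2j) + 10 = 2·5j + 10, which is even.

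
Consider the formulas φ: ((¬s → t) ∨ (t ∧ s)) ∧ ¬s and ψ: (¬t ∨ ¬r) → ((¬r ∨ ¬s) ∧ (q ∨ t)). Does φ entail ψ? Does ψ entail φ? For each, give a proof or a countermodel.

Forward direction. Assume the antecedent. If r is true, the antecedent forces (r = T, t = T, q = F, s = F) or (r = T, t = T, q = T, s = F), and the consequent holds there. If r is false, the antecedent forces (r = F, t = T, q = F, s = F) or (r = F, t = T, q = T, s = F), and the consequent holds there. Either way the consequent holds.

Converse. This fails. Under r = F, t = F, q = T, s = F, the left side is false but the right side is true.

The forward direction holds; the converse fails.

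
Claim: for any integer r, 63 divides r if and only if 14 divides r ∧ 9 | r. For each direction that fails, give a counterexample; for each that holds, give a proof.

Not equivalent: only (⇐) holds.

(⟸) Suppose 14 ∣ r and 9 ∣ r. Any common multiple of 14 and 9 is a multiple of their lcm; here gcd(14, 9) = 1, so lcm(14, 9) = 14·9 = 126, so 126 ∣ r. Since 63 ∣ 126, it follows that 63 ∣ r.

(⟹) This fails: take r = 63. Certainly 63 ∣ 63, but 14 ∤ 63.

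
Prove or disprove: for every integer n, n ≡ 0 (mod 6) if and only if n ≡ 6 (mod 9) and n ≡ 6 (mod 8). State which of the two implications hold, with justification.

Only the reverse direction holds.

Forward direction. This fails: n = 0 gives 0 ≡ 0 (mod 6) but 0 ≡ 0 (mod 9), so the conjunction on the right does not hold.

Converse. If n ≡ 6 (mod 9) and n ≡ 6 (mod 8), then by the Chinese remainder theorem n ≡ 6 (mod 72). Since 6 ≡ 0 (mod 6) and 6 ∣ 72, we get n ≡ 0 (mod 6).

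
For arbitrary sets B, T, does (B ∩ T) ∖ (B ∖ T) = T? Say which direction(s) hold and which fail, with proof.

The sets are not equal: only the forward inclusion holds.

(⊇) This inclusion fails. Take B = ∅, T = {1}; then 1 ∈ T but 1 ∉ (B ∩ T) ∖ (B ∖ T).

(⊆) Let x ∈ (B ∩ T) ∖ (B ∖ T). Then x ∈ B ∩ T, from which x ∈ T.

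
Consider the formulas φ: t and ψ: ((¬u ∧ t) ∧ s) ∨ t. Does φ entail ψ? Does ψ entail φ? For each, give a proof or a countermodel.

Equivalent; both directions hold.

Forward direction. Assume the antecedent. If s is true, the antecedent forces (s = T, u = F, t = T) or (s = T, u = T, t = T), and ((¬u ∧ t) ∧ s) ∨ t holds there. If s is false, the antecedent forces (s = F, u = F, t = T) or (s = F, u = T, t = T), and ((¬u ∧ t) ∧ s) ∨ t holds there. Either way ((¬u ∧ t) ∧ s) ∨ t holds.

Converse. Assume the antecedent. If s is true, the antecedent forces (s = T, u = F, t = T) or (s = T, u = T, t = T), and t holds there. If s is false, the antecedent forces (s = F, u = F, t = T) or (s = F, u = T, t = T), and t holds there. Either way t holds.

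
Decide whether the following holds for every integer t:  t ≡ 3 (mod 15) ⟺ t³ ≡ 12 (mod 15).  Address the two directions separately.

(⇒) Suppose t ≡ 3 (mod 15). Write t = 15j + 3. Then (15j + 3)³ = 3375j³ + 2025j² + 405j + 27 = 15(225j³ + 135j² + 27j + 1) + 12, so t³ ≡ 12 (mod 15).

(⇐) Conversely, suppose t³ ≡ 12 (mod 15). The only residue r in {0, …, 14} with r³ ≡ 12 (mod 15) is r = 3, so t ≡ 3 (mod 15).

Both directions hold.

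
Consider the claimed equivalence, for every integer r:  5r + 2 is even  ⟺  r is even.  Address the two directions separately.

Both implications hold.

(⇐) Suppose r is even; write r = 2j. Then 5r + 2 = 5·(2j) + 2 = 2·5j + 2, which is even.

(⇒) Suppose 5r + 2 is even. Since 5 is odd, 5r and r have the same parity, so 5r + 2 ≡ r + 2 (mod 2). As 2 is even, 5r + 2 is even exactly when r is even. Thus r is even.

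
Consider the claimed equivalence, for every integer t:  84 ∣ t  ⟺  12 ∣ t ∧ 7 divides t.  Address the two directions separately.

[⇒] If 84 ∣ t, write t = 84q. Since 84 = 7·12, t = 12·(7q), so 12 ∣ t; and since 84 = 12·7, t = 7·(12q), so 7 ∣ t.

[⇐] Suppose 12 ∣ t and 7 ∣ t. Any common multiple of 12 and 7 is a multiple of their lcm; here gcd(12, 7) = 1, so lcm(12, 7) = 12·7 = 84, so 84 ∣ t.

Both directions hold; the statement is true.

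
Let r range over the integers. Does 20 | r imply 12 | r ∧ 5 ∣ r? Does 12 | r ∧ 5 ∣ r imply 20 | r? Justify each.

(←) Suppose 12 ∣ r and 5 ∣ r. Any common multiple of 12 and 5 is a multiple of their lcm; here gcd(12, 5) = 1, so lcm(12, 5) = 12·5 = 60, so 60 ∣ r. Since 20 ∣ 60, it follows that 20 ∣ r.

(→) This fails: take r = 20. Certainly 20 ∣ 20, but 12 ∤ 20.

The forward direction fails; the converse holds.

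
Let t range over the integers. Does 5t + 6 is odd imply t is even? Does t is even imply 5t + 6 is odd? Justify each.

(⇒) fails and (⇐) fails.

Forward direction. This fails: t = 1 gives 5t + 6 = 11, which is odd, but 1 is odd, not even.

Converse. This also fails: t = 2 is even, but 5t + 6 = 16 is even, not odd.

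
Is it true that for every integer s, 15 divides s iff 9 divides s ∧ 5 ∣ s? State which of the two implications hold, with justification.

(⇒) fails; (⇐) holds.

[⇒] This fails: take s = 15. Certainly 15 ∣ 15, but 9 ∤ 15.

[⇐] Suppose 9 ∣ s and 5 ∣ s. Any common multiple of 9 and 5 is a multiple of their lcm; here gcd(9, 5) = 1, so lcm(9, 5) = 9·5 = 45, so 45 ∣ s. Since 15 ∣ 45, it follows that 15 ∣ s.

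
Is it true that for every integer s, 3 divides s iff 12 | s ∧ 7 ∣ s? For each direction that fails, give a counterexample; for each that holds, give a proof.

(⟸) Suppose 12 ∣ s and 7 ∣ s. Any common multiple of 12 and 7 is a multiple of their lcm; here gcd(12, 7) = 1, so lcm(12, 7) = 12·7 = 84, so 84 ∣ s. Since 3 ∣ 84, it follows that 3 ∣ s.

(⟹) This fails: take s = 3. Certainly 3 ∣ 3, but 12 ∤ 3.

Not equivalent: only (⇐) holds.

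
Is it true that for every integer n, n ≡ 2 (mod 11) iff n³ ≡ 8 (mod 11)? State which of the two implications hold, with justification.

Converse. Suppose n³ ≡ 8 (mod 11). The only residue r in {0, …, 10} with r³ ≡ 8 (mod 11) is r = 2, so n ≡ 2 (mod 11).

Forward direction. Suppose n ≡ 2 (mod 11). Write n = 11j + 2. Then (11j + 2)³ = 1331j³ + 726j² + 132j + 8 = 11(121j³ + 66j² + 12j) + 8, so n³ ≡ 8 (mod 11).

The biconditional holds.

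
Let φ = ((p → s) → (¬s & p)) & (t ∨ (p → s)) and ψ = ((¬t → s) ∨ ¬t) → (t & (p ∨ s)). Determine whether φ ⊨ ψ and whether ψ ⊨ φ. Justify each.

(←) This fails. Under t = T, s = T, p = F, the left side is false but the right side is true.

(→) Assume the antecedent. If t is true, the antecedent forces (t = T, s = F, p = T), and the consequent holds there. If t is false, the antecedent cannot hold. Either way the consequent holds.

Only the forward direction holds.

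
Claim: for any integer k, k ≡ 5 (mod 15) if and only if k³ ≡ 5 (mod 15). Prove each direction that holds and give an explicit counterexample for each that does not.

Forward direction. Suppose k ≡ 5 (mod 15). Write k = 15j + 5. Then (15j + 5)³ = 3375j³ + 3375j² + 1125j + 125 = 15(225j³ + 225j² + 75j + 8) + 5, so k³ ≡ 5 (mod 15).

Converse. Suppose k³ ≡ 5 (mod 15). The only residue r in {0, …, 14} with r³ ≡ 5 (mod 15) is r = 5, so k ≡ 5 (mod 15).

Both directions hold.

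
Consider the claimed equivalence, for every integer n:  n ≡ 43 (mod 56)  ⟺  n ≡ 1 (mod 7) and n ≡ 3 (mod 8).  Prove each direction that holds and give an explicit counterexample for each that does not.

Both implications hold.

[⇒] Suppose n ≡ 43 (mod 56); write n = 56j + 43. Since 7 ∣ 56, reducing mod 7 gives n ≡ 43 ≡ 1 (mod 7); since 8 ∣ 56, reducing mod 8 gives n ≡ 43 ≡ 3 (mod 8).

[⇐] Conversely, if n ≡ 1 (mod 7) and n ≡ 3 (mod 8), then by the Chinese remainder theorem n ≡ 43 (mod 56). This is exactly n ≡ 43 (mod 56).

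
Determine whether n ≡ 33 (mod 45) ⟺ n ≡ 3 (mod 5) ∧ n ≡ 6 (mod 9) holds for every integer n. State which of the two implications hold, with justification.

Both directions hold.

(⇒) Suppose n ≡ 33 (mod 45); write n = 45j + 33. Since 5 ∣ 45, reducing mod 5 gives n ≡ 33 ≡ 3 (mod 5); since 9 ∣ 45, reducing mod 9 gives n ≡ 33 ≡ 6 (mod 9).

(⇐) Conversely, if n ≡ 3 (mod 5) and n ≡ 6 (mod 9), then by the Chinese remainder theorem n ≡ 33 (mod 45). This is exactly n ≡ 33 (mod 45).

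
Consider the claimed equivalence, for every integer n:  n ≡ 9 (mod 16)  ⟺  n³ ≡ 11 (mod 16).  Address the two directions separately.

Neither direction holds.

[⇒] This fails: take n = 9. Then 9 ≡ 9 (mod 16), but 9³ = 729 ≡ 9 (mod 16), not 11.

[⇐] This fails: take n = 3. Then 3³ = 27 ≡ 11 (mod 16), yet 3 ≡ 3 (mod 16), not 9.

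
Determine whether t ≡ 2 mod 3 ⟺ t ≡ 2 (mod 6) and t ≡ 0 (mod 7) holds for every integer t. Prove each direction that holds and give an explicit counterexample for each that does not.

Not equivalent: only (⇐) holds.

(⟹) This fails: t = 32 gives 32 ≡ 2 (mod 3) but 32 ≡ 4 (mod 7), so the conjunction on the right does not hold.

(⟸) Conversely, if t ≡ 2 (mod 6) and t ≡ 0 (mod 7), then by the Chinese remainder theorem t ≡ 14 (mod 42). Since 14 ≡ 2 (mod 3) and 3 ∣ 42, we get t ≡ 2 (mod 3).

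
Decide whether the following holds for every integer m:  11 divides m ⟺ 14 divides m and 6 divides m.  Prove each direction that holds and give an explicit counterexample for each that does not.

Forward direction. This fails: take m = 11. Certainly 11 ∣ 11, but 14 ∤ 11.

Converse. This fails: take m = 42. Both 14 ∣ 42 and 6 ∣ 42, yet 42 is not a multiple of 11 (since 42 = 3·11 + 9), so 11 ∤ 42.

Neither direction holds.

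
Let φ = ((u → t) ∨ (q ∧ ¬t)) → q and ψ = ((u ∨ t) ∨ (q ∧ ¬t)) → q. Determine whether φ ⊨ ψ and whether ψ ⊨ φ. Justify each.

Forward direction. This fails. Under q = F, t = F, u = T, the left side is true but the right side is false.

Converse. This fails. Under q = F, t = F, u = F, the left side is false but the right side is true.

Both directions fail.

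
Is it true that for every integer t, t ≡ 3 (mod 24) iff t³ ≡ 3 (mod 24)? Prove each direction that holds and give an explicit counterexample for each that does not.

Both implications hold.

(⟹) Suppose t ≡ 3 (mod 24). Write t = 24j + 3. Then (24j + 3)³ = 13824j³ + 5184j² + 648j + 27 = 24(576j³ + 216j² + 27j + 1) + 3, so t³ ≡ 3 (mod 24).

(⟸) Conversely, suppose t³ ≡ 3 (mod 24). The only residue r in {0, …, 23} with r³ ≡ 3 (mod 24) is r = 3, so t ≡ 3 (mod 24).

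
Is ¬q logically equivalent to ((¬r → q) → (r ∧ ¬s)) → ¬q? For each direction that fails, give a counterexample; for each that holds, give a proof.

The forward direction holds; the converse fails.

Forward direction. Assume the antecedent. If r is true, the antecedent forces (r = T, s = F, q = F) or (r = T, s = T, q = F), and ((¬r → q) → (r ∧ ¬s)) → ¬q holds there. If r is false, ((¬r → q) → (r ∧ ¬s)) → ¬q reduces to true regardless of the other variables. Either way ((¬r → q) → (r ∧ ¬s)) → ¬q holds.

Converse. This fails. Under r = F, s = F, q = T, the left side is false but the right side is true.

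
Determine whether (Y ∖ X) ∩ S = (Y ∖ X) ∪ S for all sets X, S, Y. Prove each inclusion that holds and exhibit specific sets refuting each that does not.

(⊆) holds; (⊇) fails.

(⟹) Let x ∈ (Y ∖ X) ∩ S. Then x ∈ S ∩ Y and x ∉ X, from which x ∈ (Y ∖ X) ∪ S.

(⟸) This inclusion fails. Take X = ∅, S = {1}, Y = ∅; then 1 ∈ (Y ∖ X) ∪ S but 1 ∉ (Y ∖ X) ∩ S.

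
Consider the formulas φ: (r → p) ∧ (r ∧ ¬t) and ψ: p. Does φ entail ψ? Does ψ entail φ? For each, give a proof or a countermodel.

(⇒) holds; (⇐) fails.

(⇒) Assume the antecedent. If p is true, p reduces to true regardless of the other variables. If p is false, the antecedent cannot hold. Either way p holds.

(⇐) This fails. Under p = T, r = F, t = F, the left side is false but the right side is true.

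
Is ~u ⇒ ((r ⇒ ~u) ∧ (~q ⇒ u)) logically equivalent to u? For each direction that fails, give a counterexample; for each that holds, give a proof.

(⟹) This fails. Under r = F, u = F, q = T, the left side is true but the right side is false.

(⟸) Assume the antecedent. If r is true, the antecedent forces (r = T, u = T, q = F) or (r = T, u = T, q = T), and ~u ⇒ ((r ⇒ ~u) ∧ (~q ⇒ u)) holds there. If r is false, the antecedent forces (r = F, u = T, q = F) or (r = F, u = T, q = T), and ~u ⇒ ((r ⇒ ~u) ∧ (~q ⇒ u)) holds there. Either way ~u ⇒ ((r ⇒ ~u) ∧ (~q ⇒ u)) holds.

Only the converse holds.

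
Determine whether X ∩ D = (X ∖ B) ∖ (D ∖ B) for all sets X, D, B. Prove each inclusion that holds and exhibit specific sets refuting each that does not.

Both inclusions fail.

Forward inclusion. This inclusion fails. Take X = {1}, D = {1}, B = ∅; then 1 ∈ X ∩ D but 1 ∉ (X ∖ B) ∖ (D ∖ B).

Reverse inclusion. This inclusion fails. Take X = {1}, D = ∅, B = ∅; then 1 ∈ (X ∖ B) ∖ (D ∖ B) but 1 ∉ X ∩ D.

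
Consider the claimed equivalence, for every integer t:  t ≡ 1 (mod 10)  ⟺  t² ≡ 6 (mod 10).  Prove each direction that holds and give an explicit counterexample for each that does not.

(⟹) This fails: take t = 1. Then 1 ≡ 1 (mod 10), but 1² = 1 ≡ 1 (mod 10), not 6.

(⟸) This fails: take t = 4. Then 4² = 16 ≡ 6 (mod 10), yet 4 ≡ 4 (mod 10), not 1.

Neither implication holds.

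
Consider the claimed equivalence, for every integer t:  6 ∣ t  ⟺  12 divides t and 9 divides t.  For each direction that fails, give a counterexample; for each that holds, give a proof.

(⟹) This fails: take t = 6. Certainly 6 ∣ 6, but 12 ∤ 6.

(⟸) Suppose 12 ∣ t and 9 ∣ t. Any common multiple of 12 and 9 is a multiple of their lcm; here lcm(12, 9) = 12·9/gcd(12, 9) = 108/3 = 36, so 36 ∣ t. Since 6 ∣ 36, it follows that 6 ∣ t.

The forward direction fails; the converse holds.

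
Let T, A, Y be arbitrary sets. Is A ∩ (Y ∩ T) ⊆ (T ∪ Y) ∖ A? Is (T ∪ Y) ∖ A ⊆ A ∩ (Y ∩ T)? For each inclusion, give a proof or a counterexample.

Forward inclusion. This inclusion fails. Take T = {1}, A = {1}, Y = {1}; then 1 ∈ A ∩ (Y ∩ T) but 1 ∉ (T ∪ Y) ∖ A.

Reverse inclusion. This inclusion fails. Take T = {1}, A = ∅, Y = ∅; then 1 ∈ (T ∪ Y) ∖ A but 1 ∉ A ∩ (Y ∩ T).

Neither inclusion holds.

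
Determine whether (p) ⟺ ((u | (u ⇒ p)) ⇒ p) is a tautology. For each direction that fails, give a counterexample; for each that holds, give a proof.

Both implications hold.

(→) Assume the antecedent. If u is true, the antecedent forces (u = T, p = T), and (u | (u ⇒ p)) ⇒ p holds there. If u is false, the antecedent forces (u = F, p = T), and (u | (u ⇒ p)) ⇒ p holds there. Either way (u | (u ⇒ p)) ⇒ p holds.

(←) Assume the antecedent. If u is true, the antecedent forces (u = T, p = T), and p holds there. If u is false, the antecedent forces (u = F, p = T), and p holds there. Either way p holds.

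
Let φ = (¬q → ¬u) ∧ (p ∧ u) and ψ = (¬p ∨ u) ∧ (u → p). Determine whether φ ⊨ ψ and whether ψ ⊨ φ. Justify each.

Only the forward direction holds.

[⇒] Assume the antecedent. If p is true, the antecedent forces (p = T, u = T, q = T), and (¬p ∨ u) ∧ (u → p) holds there. If p is false, the antecedent cannot hold. Either way (¬p ∨ u) ∧ (u → p) holds.

[⇐] This fails. Under p = F, u = F, q = F, the left side is false but the right side is true.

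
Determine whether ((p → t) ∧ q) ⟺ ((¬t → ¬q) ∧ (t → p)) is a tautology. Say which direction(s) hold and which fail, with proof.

Neither implication holds.

(⇒) This fails. Under q = T, p = F, t = F, the left side is true but the right side is false.

(⇐) This fails. Under q = F, p = F, t = F, the left side is false but the right side is true.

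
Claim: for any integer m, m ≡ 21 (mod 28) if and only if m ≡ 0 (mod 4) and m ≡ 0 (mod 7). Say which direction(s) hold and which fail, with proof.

Neither implication holds.

(⇒) This fails: m = 21 gives 21 ≡ 21 (mod 28) but 21 ≡ 1 (mod 4), so the conjunction on the right does not hold.

(⇐) This fails: m = 0 satisfies both congruences on the right (0 ≡ 0 mod 4 and 0 ≡ 0 mod 7) yet 0 ≡ 0 (mod 28), not 21.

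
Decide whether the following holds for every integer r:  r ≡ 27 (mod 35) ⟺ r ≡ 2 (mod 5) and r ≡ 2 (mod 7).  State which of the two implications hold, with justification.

Neither direction holds.

(⇒) This fails: r = 27 gives 27 ≡ 27 (mod 35) but 27 ≡ 6 (mod 7), so the conjunction on the right does not hold.

(⇐) This fails: r = 2 satisfies both congruences on the right (2 ≡ 2 mod 5 and 2 ≡ 2 mod 7) yet 2 ≡ 2 (mod 35), not 27.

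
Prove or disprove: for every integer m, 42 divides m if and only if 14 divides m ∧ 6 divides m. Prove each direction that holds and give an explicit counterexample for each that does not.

Both directions hold.

(→) If 42 ∣ m, write m = 42q. Since 42 = 3·14, m = 14·(3q), so 14 ∣ m; and since 42 = 7·6, m = 6·(7q), so 6 ∣ m.

(←) Suppose 14 ∣ m and 6 ∣ m. Any common multiple of 14 and 6 is a multiple of their lcm; here lcm(14, 6) = 14·6/gcd(14, 6) = 84/2 = 42, so 42 ∣ m.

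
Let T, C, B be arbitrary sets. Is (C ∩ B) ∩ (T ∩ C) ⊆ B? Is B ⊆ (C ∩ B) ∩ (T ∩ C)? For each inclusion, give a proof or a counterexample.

Reverse inclusion. This inclusion fails. Take T = ∅, C = ∅, B = {1}; then 1 ∈ B but 1 ∉ (C ∩ B) ∩ (T ∩ C).

Forward inclusion. Let x ∈ (C ∩ B) ∩ (T ∩ C). Then x ∈ T ∩ C ∩ B, from which x ∈ B.

(⊆) holds; (⊇) fails.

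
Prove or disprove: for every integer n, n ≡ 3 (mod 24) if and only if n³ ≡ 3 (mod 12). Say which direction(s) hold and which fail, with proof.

Not equivalent: only (⇒) holds.

(⇒) Suppose n ≡ 3 (mod 24). Then n³ ≡ 3³ = 27 (mod 24), and since 12 ∣ 24, also n³ ≡ 3 (mod 12).

(⇐) This fails: take n = 15. Then 15³ = 3375 ≡ 3 (mod 12), yet 15 ≡ 15 (mod 24), not 3.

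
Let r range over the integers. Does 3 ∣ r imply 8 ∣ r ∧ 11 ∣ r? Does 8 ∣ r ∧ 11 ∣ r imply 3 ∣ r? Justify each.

Forward direction. This fails: take r = 3. Certainly 3 ∣ 3, but 8 ∤ 3.

Converse. This fails: take r = 88. Both 8 ∣ 88 and 11 ∣ 88, yet 88 is not a multiple of 3 (since 88 = 29·3 + 1), so 3 ∤ 88.

(⇒) fails and (⇐) fails.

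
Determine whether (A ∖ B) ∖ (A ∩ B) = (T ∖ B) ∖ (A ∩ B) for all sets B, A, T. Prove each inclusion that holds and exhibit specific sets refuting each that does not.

(⊆) This inclusion fails. Take B = ∅, A = {1}, T = ∅; then 1 ∈ (A ∖ B) ∖ (A ∩ B) but 1 ∉ (T ∖ B) ∖ (A ∩ B).

(⊇) This inclusion fails. Take B = ∅, A = ∅, T = {1}; then 1 ∈ (T ∖ B) ∖ (A ∩ B) but 1 ∉ (A ∖ B) ∖ (A ∩ B).

Both inclusions fail.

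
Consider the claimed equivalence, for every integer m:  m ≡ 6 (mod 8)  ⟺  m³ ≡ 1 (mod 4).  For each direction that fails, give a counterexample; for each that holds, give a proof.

Both directions fail.

(⇒) This fails: take m = 6. Then 6 ≡ 6 (mod 8), but 6³ = 216 ≡ 0 (mod 4), not 1.

(⇐) This fails: take m = 1. Then 1³ = 1 ≡ 1 (mod 4), yet 1 ≡ 1 (mod 8), not 6.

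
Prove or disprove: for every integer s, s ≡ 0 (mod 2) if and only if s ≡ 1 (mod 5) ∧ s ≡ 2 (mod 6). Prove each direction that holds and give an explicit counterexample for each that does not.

(→) This fails: s = 0 gives 0 ≡ 0 (mod 2) but 0 ≡ 0 (mod 5), so the conjunction on the right does not hold.

(←) Conversely, if s ≡ 1 (mod 5) and s ≡ 2 (mod 6), then by the Chinese remainder theorem s ≡ 26 (mod 30). Since 26 ≡ 0 (mod 2) and 2 ∣ 30, we get s ≡ 0 (mod 2).

Only the converse holds.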